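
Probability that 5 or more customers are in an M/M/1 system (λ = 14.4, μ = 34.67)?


ρ = 14.4/34.67 = 0.4153
P(N ≥ n) = ρ^n = 0.4153^5 = 0.012361

Final: 0.012361


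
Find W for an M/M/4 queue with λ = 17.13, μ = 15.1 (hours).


a = 1.1344; ρ = 0.2836; P₀ = 0.320763
Lq = P₀·a^c·ρ/(c!(1−ρ)²) = 0.01223
Wq = Lq/λ = 0.01223/17.13 = 0.0007141 hr
W = Wq + 1/μ = 0.0007141 + 0.06623 = 0.06694 hr

Final: 0.06694 hr


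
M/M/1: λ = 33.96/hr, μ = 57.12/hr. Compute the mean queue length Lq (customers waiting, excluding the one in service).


ρ = 33.96/57.12 = 0.5945
Lq = ρ²/(1−ρ) = 0.3535/0.4055 = 0.8718

Final: 0.8718


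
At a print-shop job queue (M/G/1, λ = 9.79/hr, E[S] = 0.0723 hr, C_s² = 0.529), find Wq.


ρ = λ·E[S] = 9.79·0.0723 = 0.7078
E[S²] = E[S]²(1+C_s²) = 0.0723²·(1+0.529) = 0.007993
Wq = λ·E[S²]/(2(1−ρ)) = 9.79·0.007993/(2·0.2922) = 0.13390 hr

Final: 0.13390 hr


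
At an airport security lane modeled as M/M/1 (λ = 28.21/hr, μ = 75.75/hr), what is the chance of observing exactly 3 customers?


ρ = 28.21/75.75 = 0.3724
P_n = (1−ρ)·ρ^n = (1 − 0.3724)·0.3724^3 = 0.6276·0.051649 = 0.032414

Final: 0.032414


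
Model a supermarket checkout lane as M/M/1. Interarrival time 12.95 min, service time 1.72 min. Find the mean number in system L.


λ = 60/12.95 = 4.6332 /hr
μ = 60/1.72 = 34.8837 /hr
ρ = λ/μ = 4.6332/34.8837 = 0.1328
L = ρ/(1−ρ) = 0.1328/0.8672 = 0.1532

Final: 0.1532


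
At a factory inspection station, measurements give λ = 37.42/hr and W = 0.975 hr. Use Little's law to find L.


L = λW = 37.42·0.975 = 36.4845

Final: 36.4845


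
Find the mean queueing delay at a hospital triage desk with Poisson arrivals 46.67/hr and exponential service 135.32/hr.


ρ = 46.67/135.32 = 0.3449
Wq = ρ/(μ−λ) = 0.3449/(135.32 − 46.67) = 0.3449/88.65 = 0.003890 hr

Final: 0.003890 hr


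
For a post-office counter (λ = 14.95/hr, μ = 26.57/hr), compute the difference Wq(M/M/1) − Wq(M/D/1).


ρ = 14.95/26.57 = 0.5627
Wq(M/M/1) = ρ/(μ−λ) = 0.5627/11.62 = 0.04842 hr
Wq(M/D/1) = ρ/(2(μ−λ)) = 0.02421 hr
Savings = 0.04842 − 0.02421 = 0.02421 hr

Final: 0.02421 hr


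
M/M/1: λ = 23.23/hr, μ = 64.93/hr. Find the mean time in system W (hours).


W = 1/(μ−λ) = 1/(64.93 − 23.23) = 1/41.70 = 0.02398 hr

Final: 0.02398 hr


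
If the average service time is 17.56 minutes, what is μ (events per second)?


μ = 1/(service time) in consistent units.
1 second = 0.0166667 min, so μ = 0.0166667/17.56 = 0.0009491 per second

Final: 0.0009491 /sec


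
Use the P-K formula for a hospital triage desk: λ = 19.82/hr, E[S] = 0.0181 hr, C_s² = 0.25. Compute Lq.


ρ = λ·E[S] = 19.82·0.0181 = 0.3587
Lq = ρ²(1+C_s²)/(2(1−ρ)) = 0.1287·(1+0.25)/(2·0.6413)
= 0.1287·1.2500/1.2825 = 0.12543

Final: 0.12543


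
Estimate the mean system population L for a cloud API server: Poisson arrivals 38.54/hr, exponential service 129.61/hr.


ρ = λ/μ = 38.54/129.61 = 0.2974
L = ρ/(1−ρ) = 0.2974/(1 − 0.2974) = 0.2974/0.7026 = 0.4232

Final: 0.4232


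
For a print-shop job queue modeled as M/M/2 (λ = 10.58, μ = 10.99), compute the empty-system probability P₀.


a = λ/μ = 10.58/10.99 = 0.9627; ρ = a/c = 0.4813
Σ_{k=0}^{1} a^k/k! (terms k=0..1) = 1.00000 + 0.96269 = 1.96269
Tail: a^2/(2!(1−ρ)) = 0.92678/(2·0.5187) = 0.89345
P₀ = 1/(1.96269 + 0.89345) = 1/2.85614 = 0.350123

Final: 0.350123


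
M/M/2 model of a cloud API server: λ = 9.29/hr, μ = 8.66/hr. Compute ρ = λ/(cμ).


ρ = λ/(cμ) = 9.29/(2·8.66) = 9.29/17.32 = 0.5364

Final: 0.5364


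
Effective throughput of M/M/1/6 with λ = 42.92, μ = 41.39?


ρ = 1.0370; P_K = (1−ρ)ρ^6/(1−ρ^7) = 0.158873
λ_eff = λ(1 − P_K) = 42.92·(1 − 0.158873) = 42.92·0.841127 = 36.1012 /hr

Final: 36.1012 /hr


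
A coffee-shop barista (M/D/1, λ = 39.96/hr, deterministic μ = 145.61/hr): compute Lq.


ρ = 39.96/145.61 = 0.2744
M/D/1: Lq = ρ²/(2(1−ρ)) = 0.07531/(2·0.7256) = 0.05190

Final: 0.05190


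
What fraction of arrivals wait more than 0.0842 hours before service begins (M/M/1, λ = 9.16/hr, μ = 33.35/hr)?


ρ = 9.16/33.35 = 0.2747
P(Wq > t) = ρ·e^{−(μ−λ)t} = 0.2747·e^{−2.0368}
= 0.2747·0.130446 = 0.035829

Final: 0.035829


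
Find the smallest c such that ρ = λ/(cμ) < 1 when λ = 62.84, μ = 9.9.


Stability requires cμ > λ ⇔ c > λ/μ.
λ/μ = 62.84/9.9 = 6.3475
Minimum integer c = ⌊6.3475⌋ + 1 = 7
Check: 7·9.9 = 69.30 > 62.84, while 6·9.9 = 59.40 ≤ 62.84

Final: 7 servers


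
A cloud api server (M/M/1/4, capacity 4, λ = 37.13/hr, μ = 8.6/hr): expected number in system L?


ρ = 37.13/8.6 = 4.3174
L = ρ[1 − (K+1)ρ^K + Kρ^(K+1)] / [(1−ρ)(1−ρ^(K+1))]
Numerator: 4.3174·(1 − 5·347.460941 + 4·1500.142413) = 18410.715980
Denominator: (-3.3174)·(-1499.142413) = 4973.317796
L = 18410.715980/4973.317796 = 3.7019

Final: 3.7019


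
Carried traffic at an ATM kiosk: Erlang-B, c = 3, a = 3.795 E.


B(3,3.795) = 0.431611 (Erlang-B)
Carried load = a(1 − B) = 3.795·(1 − 0.431611) = 3.795·0.568389 = 2.1570 E

Final: 2.1570 Erlangs


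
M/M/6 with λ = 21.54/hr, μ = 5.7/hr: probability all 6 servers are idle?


a = λ/μ = 21.54/5.7 = 3.7789; ρ = a/c = 0.6298
Σ_{k=0}^{5} a^k/k! (terms k=0..5) = 1.00000 + 3.77895 + 7.14022 + 8.99417 + 8.49713 + 6.42204 = 35.83251
Tail: a^6/(6!(1−ρ)) = 2912.22590/(720·0.3702) = 10.92660
P₀ = 1/(35.83251 + 10.92660) = 1/46.75911 = 0.021386

Final: 0.021386


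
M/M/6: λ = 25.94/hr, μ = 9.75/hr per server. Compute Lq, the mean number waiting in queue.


a = λ/μ = 2.6605; ρ = a/6 = 0.4434
P₀ = 0.069340
Lq = P₀·a^c·ρ / (c!·(1−ρ)²) = 0.069340·354.64361·0.4434/(720·0.30978)
= 0.04889

Final: 0.04889


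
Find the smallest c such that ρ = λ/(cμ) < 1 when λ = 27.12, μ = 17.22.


Stability requires cμ > λ ⇔ c > λ/μ.
λ/μ = 27.12/17.22 = 1.5749
Minimum integer c = ⌊1.5749⌋ + 1 = 2
Check: 2·17.22 = 34.44 > 27.12, while 1·17.22 = 17.22 ≤ 27.12

Final: 2 servers


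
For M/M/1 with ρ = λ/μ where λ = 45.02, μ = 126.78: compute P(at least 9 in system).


ρ = 45.02/126.78 = 0.3551
P(N ≥ n) = ρ^n = 0.3551^9 = 0.00008978

Final: 0.00008978


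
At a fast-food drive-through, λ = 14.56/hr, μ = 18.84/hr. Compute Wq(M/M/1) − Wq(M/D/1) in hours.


ρ = 14.56/18.84 = 0.7728
Wq(M/M/1) = ρ/(μ−λ) = 0.7728/4.28 = 0.18057 hr
Wq(M/D/1) = ρ/(2(μ−λ)) = 0.09028 hr
Savings = 0.18057 − 0.09028 = 0.09028 hr

Final: 0.09028 hr


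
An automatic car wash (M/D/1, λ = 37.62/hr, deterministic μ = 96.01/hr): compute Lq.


ρ = 37.62/96.01 = 0.3918
M/D/1: Lq = ρ²/(2(1−ρ)) = 0.1535/(2·0.6082) = 0.12623

Final: 0.12623


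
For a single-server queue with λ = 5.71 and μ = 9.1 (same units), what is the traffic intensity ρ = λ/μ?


ρ = λ/μ = 5.71/9.1 = 0.6275

Final: 0.6275


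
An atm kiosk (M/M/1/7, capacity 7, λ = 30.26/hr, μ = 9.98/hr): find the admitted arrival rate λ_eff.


ρ = 3.0321; P_K = (1−ρ)ρ^7/(1−ρ^8) = 0.670286
λ_eff = λ(1 − P_K) = 30.26·(1 − 0.670286) = 30.26·0.329714 = 9.9772 /hr

Final: 9.9772 /hr


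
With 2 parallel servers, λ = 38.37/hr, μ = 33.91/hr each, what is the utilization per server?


ρ = λ/(cμ) = 38.37/(2·33.91) = 38.37/67.82 = 0.5658

Final: 0.5658


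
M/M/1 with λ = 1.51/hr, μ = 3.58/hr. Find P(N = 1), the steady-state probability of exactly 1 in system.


ρ = 1.51/3.58 = 0.4218
P_n = (1−ρ)·ρ^n = (1 − 0.4218)·0.4218^1 = 0.5782·0.421788 = 0.243883

Final: 0.243883


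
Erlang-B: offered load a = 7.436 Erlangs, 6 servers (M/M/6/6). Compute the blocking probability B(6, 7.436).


B(c,a) = (a^c/c!) / Σ_{k=0}^{c} a^k/k!
a^6/6! = 234.803080
Σ terms (k=0..6): 1.00000 + 7.43600 + 27.64705 + 68.52782 + 127.39321 + 189.45918 + 234.80308 = 656.266338
B = 234.803080/656.266338 = 0.357786

Final: 0.357786


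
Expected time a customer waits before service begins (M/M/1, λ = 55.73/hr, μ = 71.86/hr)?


ρ = 55.73/71.86 = 0.7755
Wq = ρ/(μ−λ) = 0.7755/(71.86 − 55.73) = 0.7755/16.13 = 0.04808 hr

Final: 0.04808 hr


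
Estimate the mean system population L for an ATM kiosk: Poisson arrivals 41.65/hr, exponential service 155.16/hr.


ρ = λ/μ = 41.65/155.16 = 0.2684
L = ρ/(1−ρ) = 0.2684/(1 − 0.2684) = 0.2684/0.7316 = 0.3669

Final: 0.3669


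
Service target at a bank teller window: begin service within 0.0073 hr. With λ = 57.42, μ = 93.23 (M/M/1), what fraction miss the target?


ρ = 57.42/93.23 = 0.6159
P(Wq > t) = ρ·e^{−(μ−λ)t} = 0.6159·e^{−0.2614}
= 0.6159·0.769963 = 0.474217

Final: 0.474217


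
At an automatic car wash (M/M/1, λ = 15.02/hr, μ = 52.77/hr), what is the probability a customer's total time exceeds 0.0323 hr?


W ~ Exponential(μ−λ) for M/M/1.
μ − λ = 52.77 − 15.02 = 37.7500
P(W > t) = e^{−(μ−λ)t} = e^{−1.2193} = 0.295430

Final: 0.295430


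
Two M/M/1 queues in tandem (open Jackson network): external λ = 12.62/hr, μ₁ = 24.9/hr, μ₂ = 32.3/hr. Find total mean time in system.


Each node sees arrival rate λ = 12.62/hr (tandem ⇒ throughput preserved).
W₁ = 1/(μ₁−λ) = 1/(24.9−12.62) = 0.08143 hr
W₂ = 1/(μ₂−λ) = 1/(32.3−12.62) = 0.05081 hr
W_total = W₁ + W₂ = 0.08143 + 0.05081 = 0.13225 hr

Final: 0.13225 hr


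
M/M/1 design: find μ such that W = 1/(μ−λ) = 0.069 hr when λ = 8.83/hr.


W = 1/(μ−λ) ⇒ μ − λ = 1/W = 1/0.069 = 14.4928
μ = λ + 1/W = 8.83 + 14.4928 = 23.3228 per hr

Final: 23.3228 /hr


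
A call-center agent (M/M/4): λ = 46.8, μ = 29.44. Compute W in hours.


a = 1.5897; ρ = 0.3974; P₀ = 0.201438
Lq = P₀·a^c·ρ/(c!(1−ρ)²) = 0.05866
Wq = Lq/λ = 0.05866/46.8 = 0.001254 hr
W = Wq + 1/μ = 0.001254 + 0.03397 = 0.03522 hr

Final: 0.03522 hr


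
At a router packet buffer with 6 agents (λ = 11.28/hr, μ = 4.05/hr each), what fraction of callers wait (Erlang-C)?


a = λ/μ = 2.7852; ρ = a/6 = 0.4642
P₀ = 0.061055 (from M/M/c formula)
C(c,a) = [a^c/(c!(1−ρ))]·P₀ = [466.79313/(720·0.5358)]·0.061055
= 1.21001·0.061055 = 0.073877

Final: 0.073877


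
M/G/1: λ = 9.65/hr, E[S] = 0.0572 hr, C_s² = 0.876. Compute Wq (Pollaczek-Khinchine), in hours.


ρ = λ·E[S] = 9.65·0.0572 = 0.5520
E[S²] = E[S]²(1+C_s²) = 0.0572²·(1+0.876) = 0.006138
Wq = λ·E[S²]/(2(1−ρ)) = 9.65·0.006138/(2·0.4480) = 0.06610 hr

Final: 0.06610 hr


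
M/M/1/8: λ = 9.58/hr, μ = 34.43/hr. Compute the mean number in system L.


ρ = 9.58/34.43 = 0.2782
L = ρ[1 − (K+1)ρ^K + Kρ^(K+1)] / [(1−ρ)(1−ρ^(K+1))]
Numerator: 0.2782·(1 − 9·0.00003593 + 8·0.000009997) = 0.278178
Denominator: (0.7218)·(0.999990) = 0.721747
L = 0.278178/0.721747 = 0.3854

Final: 0.3854


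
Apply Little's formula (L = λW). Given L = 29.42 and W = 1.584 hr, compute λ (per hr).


λ = L/W = 29.42/1.584 = 18.5732 /hr

Final: 18.5732 /hr


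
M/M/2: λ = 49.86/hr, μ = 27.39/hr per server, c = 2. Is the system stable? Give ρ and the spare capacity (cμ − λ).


Total capacity cμ = 2·27.39 = 54.78/hr
ρ = λ/(cμ) = 49.86/54.78 = 0.9102
Stable ⇔ ρ < 1: YES
Spare capacity = cμ − λ = 54.78 − 49.86 = 4.92/hr

Final: ρ = 0.9102; stable; margin = 4.92/hr


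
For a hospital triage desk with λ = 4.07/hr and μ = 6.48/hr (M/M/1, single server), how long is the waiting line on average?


ρ = 4.07/6.48 = 0.6281
Lq = ρ²/(1−ρ) = 0.3945/0.3719 = 1.0607

Final: 1.0607


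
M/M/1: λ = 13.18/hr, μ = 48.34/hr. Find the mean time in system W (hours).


W = 1/(μ−λ) = 1/(48.34 − 13.18) = 1/35.16 = 0.02844 hr

Final: 0.02844 hr


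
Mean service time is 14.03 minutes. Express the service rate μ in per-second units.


μ = 1/(service time) in consistent units.
1 second = 0.0166667 min, so μ = 0.0166667/14.03 = 0.001188 per second

Final: 0.001188 /sec


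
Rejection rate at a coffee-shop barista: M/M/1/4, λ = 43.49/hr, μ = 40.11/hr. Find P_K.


ρ = λ/μ = 43.49/40.11 = 1.0843
P_K = (1−ρ)ρ^K/(1−ρ^(K+1)) = (-0.08427·1.382124)/(1 − 1.498593)
= -0.116469/-0.498593 = 0.233596

Final: 0.233596


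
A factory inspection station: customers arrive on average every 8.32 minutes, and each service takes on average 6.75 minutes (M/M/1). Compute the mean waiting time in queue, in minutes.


λ = 60/8.32 = 7.2115 /hr
μ = 60/6.75 = 8.8889 /hr
ρ = λ/μ = 7.2115/8.8889 = 0.8113
Wq = ρ/(μ−λ) = 0.8113/(8.8889−7.2115) = 0.48368 hr
In minutes: 0.48368·60 = 29.021 min

Final: 29.021 min


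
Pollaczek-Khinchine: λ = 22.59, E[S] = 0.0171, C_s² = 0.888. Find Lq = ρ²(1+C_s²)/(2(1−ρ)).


ρ = λ·E[S] = 22.59·0.0171 = 0.3863
Lq = ρ²(1+C_s²)/(2(1−ρ)) = 0.1492·(1+0.888)/(2·0.6137)
= 0.1492·1.8880/1.2274 = 0.22953

Final: 0.22953


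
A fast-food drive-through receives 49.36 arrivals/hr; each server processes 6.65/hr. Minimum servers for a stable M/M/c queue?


Stability requires cμ > λ ⇔ c > λ/μ.
λ/μ = 49.36/6.65 = 7.4226
Minimum integer c = ⌊7.4226⌋ + 1 = 8
Check: 8·6.65 = 53.20 > 49.36, while 7·6.65 = 46.55 ≤ 49.36

Final: 8 servers


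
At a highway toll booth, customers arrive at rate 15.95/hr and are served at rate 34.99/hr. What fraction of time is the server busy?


ρ = λ/μ = 15.95/34.99 = 0.4558

Final: 0.4558


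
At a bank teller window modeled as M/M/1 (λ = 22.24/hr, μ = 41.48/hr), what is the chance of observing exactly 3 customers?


ρ = 22.24/41.48 = 0.5362
P_n = (1−ρ)·ρ^n = (1 − 0.5362)·0.5362^3 = 0.4638·0.154130 = 0.071492

Final: 0.071492


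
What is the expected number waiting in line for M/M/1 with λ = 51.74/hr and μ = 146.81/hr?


ρ = 51.74/146.81 = 0.3524
Lq = ρ²/(1−ρ) = 0.1242/0.6476 = 0.1918

Final: 0.1918


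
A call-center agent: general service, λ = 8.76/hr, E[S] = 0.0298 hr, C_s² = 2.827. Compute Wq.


ρ = λ·E[S] = 8.76·0.0298 = 0.2610
E[S²] = E[S]²(1+C_s²) = 0.0298²·(1+2.827) = 0.003399
Wq = λ·E[S²]/(2(1−ρ)) = 8.76·0.003399/(2·0.7390) = 0.02014 hr

Final: 0.02014 hr


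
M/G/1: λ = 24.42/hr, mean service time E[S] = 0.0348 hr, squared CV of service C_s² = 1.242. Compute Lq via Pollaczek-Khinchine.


ρ = λ·E[S] = 24.42·0.0348 = 0.8498
Lq = ρ²(1+C_s²)/(2(1−ρ)) = 0.7222·(1+1.242)/(2·0.1502)
= 0.7222·2.2420/0.3004 = 5.39053

Final: 5.39053


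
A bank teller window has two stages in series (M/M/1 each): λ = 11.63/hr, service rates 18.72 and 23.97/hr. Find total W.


Each node sees arrival rate λ = 11.63/hr (tandem ⇒ throughput preserved).
W₁ = 1/(μ₁−λ) = 1/(18.72−11.63) = 0.14104 hr
W₂ = 1/(μ₂−λ) = 1/(23.97−11.63) = 0.08104 hr
W_total = W₁ + W₂ = 0.14104 + 0.08104 = 0.22208 hr

Final: 0.22208 hr


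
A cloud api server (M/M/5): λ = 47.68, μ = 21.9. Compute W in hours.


a = 2.1772; ρ = 0.4354; P₀ = 0.112040
Lq = P₀·a^c·ρ/(c!(1−ρ)²) = 0.06239
Wq = Lq/λ = 0.06239/47.68 = 0.001309 hr
W = Wq + 1/μ = 0.001309 + 0.04566 = 0.04697 hr

Final: 0.04697 hr


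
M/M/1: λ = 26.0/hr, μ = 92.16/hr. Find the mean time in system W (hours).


W = 1/(μ−λ) = 1/(92.16 − 26.0) = 1/66.16 = 0.01511 hr

Final: 0.01511 hr


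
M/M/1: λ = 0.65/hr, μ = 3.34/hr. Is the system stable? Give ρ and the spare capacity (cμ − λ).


Total capacity cμ = 1·3.34 = 3.34/hr
ρ = λ/(cμ) = 0.65/3.34 = 0.1946
Stable ⇔ ρ < 1: YES
Spare capacity = cμ − λ = 3.34 − 0.65 = 2.69/hr

Final: ρ = 0.1946; stable; margin = 2.69/hr


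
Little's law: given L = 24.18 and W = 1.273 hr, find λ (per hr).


λ = L/W = 24.18/1.273 = 18.9945 /hr

Final: 18.9945 /hr


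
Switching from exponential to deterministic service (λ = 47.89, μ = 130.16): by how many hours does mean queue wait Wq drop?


ρ = 47.89/130.16 = 0.3679
Wq(M/M/1) = ρ/(μ−λ) = 0.3679/82.27 = 0.004472 hr
Wq(M/D/1) = ρ/(2(μ−λ)) = 0.002236 hr
Savings = 0.004472 − 0.002236 = 0.002236 hr

Final: 0.002236 hr


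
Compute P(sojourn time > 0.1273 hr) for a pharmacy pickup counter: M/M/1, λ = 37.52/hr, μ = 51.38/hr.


W ~ Exponential(μ−λ) for M/M/1.
μ − λ = 51.38 − 37.52 = 13.8600
P(W > t) = e^{−(μ−λ)t} = e^{−1.7644} = 0.171293

Final: 0.171293


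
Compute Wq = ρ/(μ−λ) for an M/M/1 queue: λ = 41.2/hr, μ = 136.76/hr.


ρ = 41.2/136.76 = 0.3013
Wq = ρ/(μ−λ) = 0.3013/(136.76 − 41.2) = 0.3013/95.56 = 0.003153 hr

Final: 0.003153 hr


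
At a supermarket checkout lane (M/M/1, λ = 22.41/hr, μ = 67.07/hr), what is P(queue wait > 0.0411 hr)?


ρ = 22.41/67.07 = 0.3341
P(Wq > t) = ρ·e^{−(μ−λ)t} = 0.3341·e^{−1.8355}
= 0.3341·0.159530 = 0.053303

Final: 0.053303


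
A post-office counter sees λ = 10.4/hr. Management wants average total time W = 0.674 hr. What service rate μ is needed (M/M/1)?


W = 1/(μ−λ) ⇒ μ − λ = 1/W = 1/0.674 = 1.4837
μ = λ + 1/W = 10.4 + 1.4837 = 11.8837 per hr

Final: 11.8837 /hr


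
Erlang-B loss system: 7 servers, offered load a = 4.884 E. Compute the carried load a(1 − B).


B(7,4.884) = 0.113288 (Erlang-B)
Carried load = a(1 − B) = 4.884·(1 − 0.113288) = 4.884·0.886712 = 4.3307 E

Final: 4.3307 Erlangs


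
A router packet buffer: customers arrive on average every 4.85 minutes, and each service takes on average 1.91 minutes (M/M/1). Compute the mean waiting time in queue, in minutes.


λ = 60/4.85 = 12.3711 /hr
μ = 60/1.91 = 31.4136 /hr
ρ = λ/μ = 12.3711/31.4136 = 0.3938
Wq = ρ/(μ−λ) = 0.3938/(31.4136−12.3711) = 0.02068 hr
In minutes: 0.02068·60 = 1.241 min

Final: 1.241 min


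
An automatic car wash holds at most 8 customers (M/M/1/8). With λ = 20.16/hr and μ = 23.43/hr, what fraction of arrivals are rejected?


ρ = λ/μ = 20.16/23.43 = 0.8604
P_K = (1−ρ)ρ^K/(1−ρ^(K+1)) = (0.1396·0.300432)/(1 − 0.258502)
= 0.041930/0.741498 = 0.056547

Final: 0.056547


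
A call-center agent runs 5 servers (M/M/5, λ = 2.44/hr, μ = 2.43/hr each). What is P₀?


a = λ/μ = 2.44/2.43 = 1.0041; ρ = a/c = 0.2008
Σ_{k=0}^{4} a^k/k! (terms k=0..4) = 1.00000 + 1.00412 + 0.50412 + 0.16873 + 0.04236 = 2.71933
Tail: a^5/(5!(1−ρ)) = 1.02075/(120·0.7992) = 0.01064
P₀ = 1/(2.71933 + 0.01064) = 1/2.72997 = 0.366304

Final: 0.366304


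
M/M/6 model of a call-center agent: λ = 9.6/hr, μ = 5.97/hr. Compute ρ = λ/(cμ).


ρ = λ/(cμ) = 9.6/(6·5.97) = 9.6/35.82 = 0.2680

Final: 0.2680


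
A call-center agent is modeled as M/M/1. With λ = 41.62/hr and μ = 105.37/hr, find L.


ρ = λ/μ = 41.62/105.37 = 0.3950
L = ρ/(1−ρ) = 0.3950/(1 − 0.3950) = 0.3950/0.6050 = 0.6529

Final: 0.6529


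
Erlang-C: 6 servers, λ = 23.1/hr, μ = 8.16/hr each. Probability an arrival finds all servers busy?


a = λ/μ = 2.8309; ρ = a/6 = 0.4718
P₀ = 0.058264 (from M/M/c formula)
C(c,a) = [a^c/(c!(1−ρ))]·P₀ = [514.67246/(720·0.5282)]·0.058264
= 1.35335·0.058264 = 0.078852

Final: 0.078852


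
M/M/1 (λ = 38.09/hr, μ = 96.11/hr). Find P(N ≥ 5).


ρ = 38.09/96.11 = 0.3963
P(N ≥ n) = ρ^n = 0.3963^5 = 0.009777

Final: 0.009777


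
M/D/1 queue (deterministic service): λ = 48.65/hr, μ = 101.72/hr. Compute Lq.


ρ = 48.65/101.72 = 0.4783
M/D/1: Lq = ρ²/(2(1−ρ)) = 0.2287/(2·0.5217) = 0.21922

Final: 0.21922


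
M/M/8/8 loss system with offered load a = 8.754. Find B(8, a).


B(c,a) = (a^c/c!) / Σ_{k=0}^{c} a^k/k!
a^8/8! = 855.326278
Σ terms (k=0..8): 1.00000 + 8.75400 + 38.31626 + 111.80684 + 244.68927 + 428.40198 + 625.03848 + 781.65527 + 855.32628 = 3094.988375
B = 855.326278/3094.988375 = 0.276358

Final: 0.276358


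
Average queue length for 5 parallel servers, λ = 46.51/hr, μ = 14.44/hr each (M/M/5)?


a = λ/μ = 3.2209; ρ = a/5 = 0.6442
P₀ = 0.036258
Lq = P₀·a^c·ρ / (c!·(1−ρ)²) = 0.036258·346.65361·0.6442/(120·0.12661)
= 0.53293

Final: 0.53293


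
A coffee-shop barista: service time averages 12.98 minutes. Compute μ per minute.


μ = 1/(service time) in consistent units.
1 minute = 1 min, so μ = 1/12.98 = 0.07704 per minute

Final: 0.07704 /min


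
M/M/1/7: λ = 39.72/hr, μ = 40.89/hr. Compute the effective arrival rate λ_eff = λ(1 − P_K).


ρ = 0.9714; P_K = (1−ρ)ρ^7/(1−ρ^8) = 0.112674
λ_eff = λ(1 − P_K) = 39.72·(1 − 0.112674) = 39.72·0.887326 = 35.2446 /hr

Final: 35.2446 /hr


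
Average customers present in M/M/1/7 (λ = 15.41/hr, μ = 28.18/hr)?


ρ = 15.41/28.18 = 0.5468
L = ρ[1 − (K+1)ρ^K + Kρ^(K+1)] / [(1−ρ)(1−ρ^(K+1))]
Numerator: 0.5468·(1 − 8·0.014623 + 7·0.007996) = 0.513480
Denominator: (0.4532)·(0.992004) = 0.449535
L = 0.513480/0.449535 = 1.1422

Final: 1.1422


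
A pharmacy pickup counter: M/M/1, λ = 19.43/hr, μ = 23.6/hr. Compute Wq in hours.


ρ = 19.43/23.6 = 0.8233
Wq = ρ/(μ−λ) = 0.8233/(23.6 − 19.43) = 0.8233/4.17 = 0.1974 hr

Final: 0.1974 hr


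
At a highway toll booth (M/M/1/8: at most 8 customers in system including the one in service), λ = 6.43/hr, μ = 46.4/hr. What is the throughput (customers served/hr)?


ρ = 0.1386; P_K = (1−ρ)ρ^8/(1−ρ^9) = 0.0000001172
λ_eff = λ(1 − P_K) = 6.43·(1 − 0.0000001172) = 6.43·1.000000 = 6.4300 /hr

Final: 6.4300 /hr


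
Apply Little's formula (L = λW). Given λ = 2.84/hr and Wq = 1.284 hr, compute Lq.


Lq = λWq = 2.84·1.284 = 3.6466

Final: 3.6466


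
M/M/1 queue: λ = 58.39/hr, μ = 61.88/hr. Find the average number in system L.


ρ = λ/μ = 58.39/61.88 = 0.9436
L = ρ/(1−ρ) = 0.9436/(1 − 0.9436) = 0.9436/0.05640 = 16.7307

Final: 16.7307


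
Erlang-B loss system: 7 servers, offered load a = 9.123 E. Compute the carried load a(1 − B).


B(7,9.123) = 0.367737 (Erlang-B)
Carried load = a(1 − B) = 9.123·(1 − 0.367737) = 9.123·0.632263 = 5.7681 E

Final: 5.7681 Erlangs


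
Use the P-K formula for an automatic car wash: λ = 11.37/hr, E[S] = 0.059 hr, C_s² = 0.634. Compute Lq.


ρ = λ·E[S] = 11.37·0.059 = 0.6708
Lq = ρ²(1+C_s²)/(2(1−ρ)) = 0.4500·(1+0.634)/(2·0.3292)
= 0.4500·1.6340/0.6583 = 1.11693

Final: 1.11693


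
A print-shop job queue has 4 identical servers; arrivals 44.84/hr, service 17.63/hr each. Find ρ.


ρ = λ/(cμ) = 44.84/(4·17.63) = 44.84/70.52 = 0.6358

Final: 0.6358


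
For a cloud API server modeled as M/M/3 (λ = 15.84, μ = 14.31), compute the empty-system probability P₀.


a = λ/μ = 15.84/14.31 = 1.1069; ρ = a/c = 0.3690
Σ_{k=0}^{2} a^k/k! (terms k=0..2) = 1.00000 + 1.10692 + 0.61263 = 2.71955
Tail: a^3/(3!(1−ρ)) = 1.35627/(6·0.6310) = 0.35822
P₀ = 1/(2.71955 + 0.35822) = 1/3.07777 = 0.324911

Final: 0.324911


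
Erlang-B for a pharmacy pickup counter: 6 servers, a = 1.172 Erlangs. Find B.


B(c,a) = (a^c/c!) / Σ_{k=0}^{c} a^k/k!
a^6/6! = 0.003599
Σ terms (k=0..6): 1.00000 + 1.17200 + 0.68679 + 0.26831 + 0.07861 + 0.01843 + 0.003599 = 3.227739
B = 0.003599/3.227739 = 0.001115

Final: 0.001115


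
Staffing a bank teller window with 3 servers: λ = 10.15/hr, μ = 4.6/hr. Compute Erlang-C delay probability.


a = λ/μ = 2.2065; ρ = a/3 = 0.7355
P₀ = 0.080577 (from M/M/c formula)
C(c,a) = [a^c/(c!(1−ρ))]·P₀ = [10.74298/(6·0.2645)]·0.080577
= 6.76955·0.080577 = 0.545472

Final: 0.545472


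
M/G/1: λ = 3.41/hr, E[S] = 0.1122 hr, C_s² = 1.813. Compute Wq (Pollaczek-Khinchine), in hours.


ρ = λ·E[S] = 3.41·0.1122 = 0.3826
E[S²] = E[S]²(1+C_s²) = 0.1122²·(1+1.813) = 0.035412
Wq = λ·E[S²]/(2(1−ρ)) = 3.41·0.035412/(2·0.6174) = 0.09779 hr

Final: 0.09779 hr


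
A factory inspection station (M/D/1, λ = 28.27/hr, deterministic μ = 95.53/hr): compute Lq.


ρ = 28.27/95.53 = 0.2959
M/D/1: Lq = ρ²/(2(1−ρ)) = 0.08757/(2·0.7041) = 0.06219

Final: 0.06219


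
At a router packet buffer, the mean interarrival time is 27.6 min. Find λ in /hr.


λ = 1/(interarrival time) in consistent units.
1 hour = 60 min, so λ = 60/27.6 = 2.1739 per hour

Final: 2.1739 /hr


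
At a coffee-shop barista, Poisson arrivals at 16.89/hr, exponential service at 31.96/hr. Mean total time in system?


W = 1/(μ−λ) = 1/(31.96 − 16.89) = 1/15.07 = 0.06636 hr

Final: 0.06636 hr


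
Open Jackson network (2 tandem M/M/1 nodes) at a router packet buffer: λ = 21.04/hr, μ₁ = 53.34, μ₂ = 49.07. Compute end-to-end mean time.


Each node sees arrival rate λ = 21.04/hr (tandem ⇒ throughput preserved).
W₁ = 1/(μ₁−λ) = 1/(53.34−21.04) = 0.03096 hr
W₂ = 1/(μ₂−λ) = 1/(49.07−21.04) = 0.03568 hr
W_total = W₁ + W₂ = 0.03096 + 0.03568 = 0.06664 hr

Final: 0.06664 hr


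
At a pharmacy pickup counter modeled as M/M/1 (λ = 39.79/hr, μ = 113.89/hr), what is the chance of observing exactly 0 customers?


ρ = 39.79/113.89 = 0.3494
P_n = (1−ρ)·ρ^n = (1 − 0.3494)·0.3494^0 = 0.6506·1.000000 = 0.650628

Final: 0.650628


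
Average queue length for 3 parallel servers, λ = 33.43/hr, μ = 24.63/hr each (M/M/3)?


a = λ/μ = 1.3573; ρ = a/3 = 0.4524
P₀ = 0.247557
Lq = P₀·a^c·ρ / (c!·(1−ρ)²) = 0.247557·2.50044·0.4524/(6·0.29983)
= 0.15567

Final: 0.15567


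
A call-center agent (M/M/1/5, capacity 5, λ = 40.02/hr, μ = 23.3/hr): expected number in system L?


ρ = 40.02/23.3 = 1.7176
L = ρ[1 − (K+1)ρ^K + Kρ^(K+1)] / [(1−ρ)(1−ρ^(K+1))]
Numerator: 1.7176·(1 − 6·14.948782 + 5·25.675977) = 68.166585
Denominator: (-0.7176)·(-24.675977) = 17.707396
L = 68.166585/17.707396 = 3.8496

Final: 3.8496


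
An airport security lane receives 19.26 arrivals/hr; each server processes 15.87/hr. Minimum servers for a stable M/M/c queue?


Stability requires cμ > λ ⇔ c > λ/μ.
λ/μ = 19.26/15.87 = 1.2136
Minimum integer c = ⌊1.2136⌋ + 1 = 2
Check: 2·15.87 = 31.74 > 19.26, while 1·15.87 = 15.87 ≤ 19.26

Final: 2 servers


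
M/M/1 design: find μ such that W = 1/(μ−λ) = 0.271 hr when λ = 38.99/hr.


W = 1/(μ−λ) ⇒ μ − λ = 1/W = 1/0.271 = 3.6900
μ = λ + 1/W = 38.99 + 3.6900 = 42.6800 per hr

Final: 42.6800 /hr


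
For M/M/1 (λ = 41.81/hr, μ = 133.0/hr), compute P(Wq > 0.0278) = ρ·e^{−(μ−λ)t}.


ρ = 41.81/133.0 = 0.3144
P(Wq > t) = ρ·e^{−(μ−λ)t} = 0.3144·e^{−2.5351}
= 0.3144·0.079255 = 0.024915

Final: 0.024915


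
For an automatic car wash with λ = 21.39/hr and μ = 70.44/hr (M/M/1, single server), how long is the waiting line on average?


ρ = 21.39/70.44 = 0.3037
Lq = ρ²/(1−ρ) = 0.09221/0.6963 = 0.1324

Final: 0.1324


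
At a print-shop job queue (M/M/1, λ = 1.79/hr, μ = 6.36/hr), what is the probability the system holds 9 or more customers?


ρ = 1.79/6.36 = 0.2814
P(N ≥ n) = ρ^n = 0.2814^9 = 0.00001108

Final: 0.00001108


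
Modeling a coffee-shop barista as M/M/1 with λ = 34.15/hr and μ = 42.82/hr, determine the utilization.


ρ = λ/μ = 34.15/42.82 = 0.7975

Final: 0.7975


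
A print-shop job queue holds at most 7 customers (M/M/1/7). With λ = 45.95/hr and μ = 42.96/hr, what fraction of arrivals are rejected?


ρ = λ/μ = 45.95/42.96 = 1.0696
P_K = (1−ρ)ρ^K/(1−ρ^(K+1)) = (-0.06960·1.601580)/(1 − 1.713050)
= -0.111469/-0.713050 = 0.156328

Final: 0.156328


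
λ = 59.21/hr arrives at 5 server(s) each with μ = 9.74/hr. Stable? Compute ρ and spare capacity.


Total capacity cμ = 5·9.74 = 48.70/hr
ρ = λ/(cμ) = 59.21/48.70 = 1.2158
Stable ⇔ ρ < 1: NO
Spare capacity = cμ − λ = 48.70 − 59.21 = -10.51/hr

Final: ρ = 1.2158; unstable; margin = -10.51/hr


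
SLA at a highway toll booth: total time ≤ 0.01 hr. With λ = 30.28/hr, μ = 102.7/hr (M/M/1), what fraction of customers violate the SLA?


W ~ Exponential(μ−λ) for M/M/1.
μ − λ = 102.7 − 30.28 = 72.4200
P(W > t) = e^{−(μ−λ)t} = e^{−0.7242} = 0.484712

Final: 0.484712


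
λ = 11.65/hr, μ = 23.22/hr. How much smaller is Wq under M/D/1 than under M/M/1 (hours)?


ρ = 11.65/23.22 = 0.5017
Wq(M/M/1) = ρ/(μ−λ) = 0.5017/11.57 = 0.04336 hr
Wq(M/D/1) = ρ/(2(μ−λ)) = 0.02168 hr
Savings = 0.04336 − 0.02168 = 0.02168 hr

Final: 0.02168 hr


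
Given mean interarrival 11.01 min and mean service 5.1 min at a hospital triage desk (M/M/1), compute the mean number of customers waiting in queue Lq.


λ = 60/11.01 = 5.4496 /hr
μ = 60/5.1 = 11.7647 /hr
ρ = λ/μ = 5.4496/11.7647 = 0.4632
Lq = ρ²/(1−ρ) = 0.2146/0.5368 = 0.3997

Final: 0.3997


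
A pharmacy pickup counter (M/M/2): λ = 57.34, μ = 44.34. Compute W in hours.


a = 1.2932; ρ = 0.6466; P₀ = 0.214628
Lq = P₀·a^c·ρ/(c!(1−ρ)²) = 0.92911
Wq = Lq/λ = 0.92911/57.34 = 0.01620 hr
W = Wq + 1/μ = 0.01620 + 0.02255 = 0.03876 hr

Final: 0.03876 hr


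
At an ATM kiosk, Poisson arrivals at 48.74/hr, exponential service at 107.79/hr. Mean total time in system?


W = 1/(μ−λ) = 1/(107.79 − 48.74) = 1/59.05 = 0.01693 hr

Final: 0.01693 hr


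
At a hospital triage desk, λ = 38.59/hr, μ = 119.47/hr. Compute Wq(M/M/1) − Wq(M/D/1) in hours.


ρ = 38.59/119.47 = 0.3230
Wq(M/M/1) = ρ/(μ−λ) = 0.3230/80.88 = 0.003994 hr
Wq(M/D/1) = ρ/(2(μ−λ)) = 0.001997 hr
Savings = 0.003994 − 0.001997 = 0.001997 hr

Final: 0.001997 hr


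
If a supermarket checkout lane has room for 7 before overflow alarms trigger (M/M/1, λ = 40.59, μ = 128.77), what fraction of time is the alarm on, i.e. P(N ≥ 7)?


ρ = 40.59/128.77 = 0.3152
P(N ≥ n) = ρ^n = 0.3152^7 = 0.0003092

Final: 0.0003092


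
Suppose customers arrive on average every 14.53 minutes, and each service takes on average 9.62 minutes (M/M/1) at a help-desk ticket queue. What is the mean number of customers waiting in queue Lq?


λ = 60/14.53 = 4.1294 /hr
μ = 60/9.62 = 6.2370 /hr
ρ = λ/μ = 4.1294/6.2370 = 0.6621
Lq = ρ²/(1−ρ) = 0.4383/0.3379 = 1.2972

Final: 1.2972


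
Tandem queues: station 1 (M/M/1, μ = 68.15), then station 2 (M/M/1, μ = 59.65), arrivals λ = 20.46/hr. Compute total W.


Each node sees arrival rate λ = 20.46/hr (tandem ⇒ throughput preserved).
W₁ = 1/(μ₁−λ) = 1/(68.15−20.46) = 0.02097 hr
W₂ = 1/(μ₂−λ) = 1/(59.65−20.46) = 0.02552 hr
W_total = W₁ + W₂ = 0.02097 + 0.02552 = 0.04649 hr

Final: 0.04649 hr


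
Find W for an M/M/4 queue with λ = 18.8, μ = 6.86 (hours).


a = 2.7405; ρ = 0.6851; P₀ = 0.054376
Lq = P₀·a^c·ρ/(c!(1−ρ)²) = 0.88317
Wq = Lq/λ = 0.88317/18.8 = 0.04698 hr
W = Wq + 1/μ = 0.04698 + 0.14577 = 0.19275 hr

Final: 0.19275 hr


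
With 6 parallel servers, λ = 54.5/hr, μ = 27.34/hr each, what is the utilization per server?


ρ = λ/(cμ) = 54.5/(6·27.34) = 54.5/164.04 = 0.3322

Final: 0.3322


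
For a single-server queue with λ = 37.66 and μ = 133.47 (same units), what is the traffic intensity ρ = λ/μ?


ρ = λ/μ = 37.66/133.47 = 0.2822

Final: 0.2822


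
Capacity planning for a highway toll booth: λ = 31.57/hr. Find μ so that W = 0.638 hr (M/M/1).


W = 1/(μ−λ) ⇒ μ − λ = 1/W = 1/0.638 = 1.5674
μ = λ + 1/W = 31.57 + 1.5674 = 33.1374 per hr

Final: 33.1374 /hr


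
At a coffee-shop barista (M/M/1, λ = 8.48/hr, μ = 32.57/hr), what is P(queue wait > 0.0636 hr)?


ρ = 8.48/32.57 = 0.2604
P(Wq > t) = ρ·e^{−(μ−λ)t} = 0.2604·e^{−1.5321}
= 0.2604·0.216076 = 0.056258

Final: 0.056258


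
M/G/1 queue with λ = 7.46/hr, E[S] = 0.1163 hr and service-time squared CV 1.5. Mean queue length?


ρ = λ·E[S] = 7.46·0.1163 = 0.8676
Lq = ρ²(1+C_s²)/(2(1−ρ)) = 0.7527·(1+1.5)/(2·0.1324)
= 0.7527·2.5000/0.2648 = 7.10645

Final: 7.10645


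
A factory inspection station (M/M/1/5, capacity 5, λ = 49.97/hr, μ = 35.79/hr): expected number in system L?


ρ = 49.97/35.79 = 1.3962
L = ρ[1 − (K+1)ρ^K + Kρ^(K+1)] / [(1−ρ)(1−ρ^(K+1))]
Numerator: 1.3962·(1 − 6·5.305646 + 5·7.407743) = 8.663198
Denominator: (-0.3962)·(-6.407743) = 2.538748
L = 8.663198/2.538748 = 3.4124

Final: 3.4124


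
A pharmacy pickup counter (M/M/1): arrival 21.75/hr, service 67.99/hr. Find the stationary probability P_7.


ρ = 21.75/67.99 = 0.3199
P_n = (1−ρ)·ρ^n = (1 − 0.3199)·0.3199^7 = 0.6801·0.0003428 = 0.0002332

Final: 0.0002332


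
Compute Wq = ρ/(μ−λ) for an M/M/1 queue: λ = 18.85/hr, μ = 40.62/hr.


ρ = 18.85/40.62 = 0.4641
Wq = ρ/(μ−λ) = 0.4641/(40.62 − 18.85) = 0.4641/21.77 = 0.02132 hr

Final: 0.02132 hr


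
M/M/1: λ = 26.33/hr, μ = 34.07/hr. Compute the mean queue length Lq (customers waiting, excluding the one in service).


ρ = 26.33/34.07 = 0.7728
Lq = ρ²/(1−ρ) = 0.5973/0.2272 = 2.6290

Final: 2.6290


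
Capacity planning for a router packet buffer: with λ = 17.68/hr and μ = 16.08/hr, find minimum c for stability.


Stability requires cμ > λ ⇔ c > λ/μ.
λ/μ = 17.68/16.08 = 1.0995
Minimum integer c = ⌊1.0995⌋ + 1 = 2
Check: 2·16.08 = 32.16 > 17.68, while 1·16.08 = 16.08 ≤ 17.68

Final: 2 servers


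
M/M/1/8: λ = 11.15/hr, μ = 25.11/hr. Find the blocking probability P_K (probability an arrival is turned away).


ρ = λ/μ = 11.15/25.11 = 0.4440
P_K = (1−ρ)ρ^K/(1−ρ^(K+1)) = (0.5560·0.001512)/(1 − 0.0006712)
= 0.0008404/0.999329 = 0.0008409

Final: 0.0008409


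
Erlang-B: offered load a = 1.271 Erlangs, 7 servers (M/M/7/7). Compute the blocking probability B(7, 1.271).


B(c,a) = (a^c/c!) / Σ_{k=0}^{c} a^k/k!
a^7/7! = 0.001063
Σ terms (k=0..7): 1.00000 + 1.27100 + 0.80772 + 0.34220 + 0.10874 + 0.02764 + 0.005855 + 0.001063 = 3.564219
B = 0.001063/3.564219 = 0.0002983

Final: 0.0002983


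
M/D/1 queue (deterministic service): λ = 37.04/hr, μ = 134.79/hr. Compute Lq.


ρ = 37.04/134.79 = 0.2748
M/D/1: Lq = ρ²/(2(1−ρ)) = 0.07551/(2·0.7252) = 0.05206

Final: 0.05206


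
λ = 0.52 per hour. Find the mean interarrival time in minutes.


Mean interarrival time = 1/λ = 1/0.52 hour = 1.92308 hour
In minutes: 1.92308 × 60 = 115.3846 min

Final: 115.3846 min


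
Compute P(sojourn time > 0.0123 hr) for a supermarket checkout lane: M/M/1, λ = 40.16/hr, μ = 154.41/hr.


W ~ Exponential(μ−λ) for M/M/1.
μ − λ = 154.41 − 40.16 = 114.2500
P(W > t) = e^{−(μ−λ)t} = e^{−1.4053} = 0.245300

Final: 0.245300


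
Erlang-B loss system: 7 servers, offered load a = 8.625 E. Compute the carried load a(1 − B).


B(7,8.625) = 0.342263 (Erlang-B)
Carried load = a(1 − B) = 8.625·(1 − 0.342263) = 8.625·0.657737 = 5.6730 E

Final: 5.6730 Erlangs


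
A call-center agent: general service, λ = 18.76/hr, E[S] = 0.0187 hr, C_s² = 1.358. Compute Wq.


ρ = λ·E[S] = 18.76·0.0187 = 0.3508
E[S²] = E[S]²(1+C_s²) = 0.0187²·(1+1.358) = 0.0008246
Wq = λ·E[S²]/(2(1−ρ)) = 18.76·0.0008246/(2·0.6492) = 0.01191 hr

Final: 0.01191 hr


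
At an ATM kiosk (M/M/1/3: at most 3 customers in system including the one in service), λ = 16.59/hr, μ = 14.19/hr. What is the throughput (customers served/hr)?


ρ = 1.1691; P_K = (1−ρ)ρ^3/(1−ρ^4) = 0.311265
λ_eff = λ(1 − P_K) = 16.59·(1 − 0.311265) = 16.59·0.688735 = 11.4261 /hr

Final: 11.4261 /hr


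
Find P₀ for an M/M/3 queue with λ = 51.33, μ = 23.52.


a = λ/μ = 51.33/23.52 = 2.1824; ρ = a/c = 0.7275
Σ_{k=0}^{2} a^k/k! (terms k=0..2) = 1.00000 + 2.18240 + 2.38143 = 5.56383
Tail: a^3/(3!(1−ρ)) = 10.39446/(6·0.2725) = 6.35667
P₀ = 1/(5.56383 + 6.35667) = 1/11.92050 = 0.083889

Final: 0.083889


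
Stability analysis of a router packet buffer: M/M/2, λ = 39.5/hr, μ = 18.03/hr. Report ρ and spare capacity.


Total capacity cμ = 2·18.03 = 36.06/hr
ρ = λ/(cμ) = 39.5/36.06 = 1.0954
Stable ⇔ ρ < 1: NO
Spare capacity = cμ − λ = 36.06 − 39.5 = -3.44/hr

Final: ρ = 1.0954; unstable; margin = -3.44/hr


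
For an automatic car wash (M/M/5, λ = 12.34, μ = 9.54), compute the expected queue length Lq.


a = λ/μ = 1.2935; ρ = a/5 = 0.2587
P₀ = 0.274113
Lq = P₀·a^c·ρ / (c!·(1−ρ)²) = 0.274113·3.62105·0.2587/(120·0.54953)
= 0.003894

Final: 0.003894


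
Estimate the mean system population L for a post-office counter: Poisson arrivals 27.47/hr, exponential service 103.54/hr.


ρ = λ/μ = 27.47/103.54 = 0.2653
L = ρ/(1−ρ) = 0.2653/(1 − 0.2653) = 0.2653/0.7347 = 0.3611

Final: 0.3611


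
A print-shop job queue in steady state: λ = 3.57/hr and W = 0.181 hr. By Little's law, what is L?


L = λW = 3.57·0.181 = 0.6462

Final: 0.6462


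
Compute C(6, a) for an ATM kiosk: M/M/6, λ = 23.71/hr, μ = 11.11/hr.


a = λ/μ = 2.1341; ρ = a/6 = 0.3557
P₀ = 0.118090 (from M/M/c formula)
C(c,a) = [a^c/(c!(1−ρ))]·P₀ = [94.47240/(720·0.6443)]·0.118090
= 0.20365·0.118090 = 0.024048

Final: 0.024048


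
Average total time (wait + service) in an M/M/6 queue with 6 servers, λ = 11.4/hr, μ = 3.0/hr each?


a = 3.8000; ρ = 0.6333; P₀ = 0.020894
Lq = P₀·a^c·ρ/(c!(1−ρ)²) = 0.41160
Wq = Lq/λ = 0.41160/11.4 = 0.03611 hr
W = Wq + 1/μ = 0.03611 + 0.33333 = 0.36944 hr

Final: 0.36944 hr


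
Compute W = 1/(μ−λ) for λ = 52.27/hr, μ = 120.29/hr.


W = 1/(μ−λ) = 1/(120.29 − 52.27) = 1/68.02 = 0.01470 hr

Final: 0.01470 hr


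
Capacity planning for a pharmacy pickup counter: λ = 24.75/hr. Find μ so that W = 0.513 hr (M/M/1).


W = 1/(μ−λ) ⇒ μ − λ = 1/W = 1/0.513 = 1.9493
μ = λ + 1/W = 24.75 + 1.9493 = 26.6993 per hr

Final: 26.6993 /hr


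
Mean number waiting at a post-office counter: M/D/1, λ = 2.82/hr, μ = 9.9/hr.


ρ = 2.82/9.9 = 0.2848
M/D/1: Lq = ρ²/(2(1−ρ)) = 0.08114/(2·0.7152) = 0.05673

Final: 0.05673


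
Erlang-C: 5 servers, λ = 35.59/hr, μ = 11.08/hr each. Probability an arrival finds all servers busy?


a = λ/μ = 3.2121; ρ = a/5 = 0.6424
P₀ = 0.036632 (from M/M/c formula)
C(c,a) = [a^c/(c!(1−ρ))]·P₀ = [341.93310/(120·0.3576)]·0.036632
= 7.96866·0.036632 = 0.291908

Final: 0.291908


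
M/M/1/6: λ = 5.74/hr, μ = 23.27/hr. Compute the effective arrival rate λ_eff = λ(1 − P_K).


ρ = 0.2467; P_K = (1−ρ)ρ^6/(1−ρ^7) = 0.0001697
λ_eff = λ(1 − P_K) = 5.74·(1 − 0.0001697) = 5.74·0.999830 = 5.7390 /hr

Final: 5.7390 /hr


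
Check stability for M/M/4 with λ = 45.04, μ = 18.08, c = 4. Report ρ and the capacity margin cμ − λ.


Total capacity cμ = 4·18.08 = 72.32/hr
ρ = λ/(cμ) = 45.04/72.32 = 0.6228
Stable ⇔ ρ < 1: YES
Spare capacity = cμ − λ = 72.32 − 45.04 = 27.28/hr

Final: ρ = 0.6228; stable; margin = 27.28/hr


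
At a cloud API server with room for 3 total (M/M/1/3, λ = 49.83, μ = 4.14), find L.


ρ = 49.83/4.14 = 12.0362
L = ρ[1 − (K+1)ρ^K + Kρ^(K+1)] / [(1−ρ)(1−ρ^(K+1))]
Numerator: 12.0362·(1 − 4·1743.699480 + 3·20987.571283) = 673895.575032
Denominator: (-11.0362)·(-20986.571283) = 231612.667129
L = 673895.575032/231612.667129 = 2.9096

Final: 2.9096


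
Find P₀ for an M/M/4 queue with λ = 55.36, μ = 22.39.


a = λ/μ = 55.36/22.39 = 2.4725; ρ = a/c = 0.6181
Σ_{k=0}^{3} a^k/k! (terms k=0..3) = 1.00000 + 2.47253 + 3.05671 + 2.51927 = 9.04851
Tail: a^4/(4!(1−ρ)) = 37.37386/(24·0.3819) = 4.07798
P₀ = 1/(9.04851 + 4.07798) = 1/13.12649 = 0.076182

Final: 0.076182


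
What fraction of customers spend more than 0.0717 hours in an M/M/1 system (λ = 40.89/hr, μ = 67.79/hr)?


W ~ Exponential(μ−λ) for M/M/1.
μ − λ = 67.79 − 40.89 = 26.9000
P(W > t) = e^{−(μ−λ)t} = e^{−1.9287} = 0.145333

Final: 0.145333


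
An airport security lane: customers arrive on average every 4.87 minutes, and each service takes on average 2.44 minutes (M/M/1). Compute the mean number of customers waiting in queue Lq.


λ = 60/4.87 = 12.3203 /hr
μ = 60/2.44 = 24.5902 /hr
ρ = λ/μ = 12.3203/24.5902 = 0.5010
Lq = ρ²/(1−ρ) = 0.2510/0.4990 = 0.5031

Final: 0.5031
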